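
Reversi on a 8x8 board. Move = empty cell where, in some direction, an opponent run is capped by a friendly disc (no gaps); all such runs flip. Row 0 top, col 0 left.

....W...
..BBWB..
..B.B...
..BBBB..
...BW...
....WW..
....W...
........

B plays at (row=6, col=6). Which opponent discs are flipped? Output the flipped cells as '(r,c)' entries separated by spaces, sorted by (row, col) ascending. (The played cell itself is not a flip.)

Dir NW: opp run (5,5) (4,4) capped by B -> flip
Dir N: first cell '.' (not opp) -> no flip
Dir NE: first cell '.' (not opp) -> no flip
Dir W: first cell '.' (not opp) -> no flip
Dir E: first cell '.' (not opp) -> no flip
Dir SW: first cell '.' (not opp) -> no flip
Dir S: first cell '.' (not opp) -> no flip
Dir SE: first cell '.' (not opp) -> no flip

Answer: (4,4) (5,5)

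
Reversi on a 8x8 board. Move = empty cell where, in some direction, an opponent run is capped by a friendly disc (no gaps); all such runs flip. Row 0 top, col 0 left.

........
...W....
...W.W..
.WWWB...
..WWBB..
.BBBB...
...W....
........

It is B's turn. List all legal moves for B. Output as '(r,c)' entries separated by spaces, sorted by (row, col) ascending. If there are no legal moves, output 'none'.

(0,2): no bracket -> illegal
(0,3): flips 4 -> legal
(0,4): no bracket -> illegal
(1,2): flips 1 -> legal
(1,4): no bracket -> illegal
(1,5): no bracket -> illegal
(1,6): flips 1 -> legal
(2,0): flips 2 -> legal
(2,1): flips 2 -> legal
(2,2): flips 3 -> legal
(2,4): flips 2 -> legal
(2,6): no bracket -> illegal
(3,0): flips 3 -> legal
(3,5): no bracket -> illegal
(3,6): no bracket -> illegal
(4,0): no bracket -> illegal
(4,1): flips 2 -> legal
(6,2): no bracket -> illegal
(6,4): no bracket -> illegal
(7,2): flips 1 -> legal
(7,3): flips 1 -> legal
(7,4): flips 1 -> legal

Answer: (0,3) (1,2) (1,6) (2,0) (2,1) (2,2) (2,4) (3,0) (4,1) (7,2) (7,3) (7,4)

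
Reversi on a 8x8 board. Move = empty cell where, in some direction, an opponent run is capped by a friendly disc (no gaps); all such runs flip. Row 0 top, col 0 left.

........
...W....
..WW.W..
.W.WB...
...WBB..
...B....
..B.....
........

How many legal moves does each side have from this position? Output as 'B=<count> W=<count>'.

-- B to move --
(0,2): no bracket -> illegal
(0,3): flips 4 -> legal
(0,4): no bracket -> illegal
(1,1): flips 2 -> legal
(1,2): flips 1 -> legal
(1,4): no bracket -> illegal
(1,5): no bracket -> illegal
(1,6): flips 1 -> legal
(2,0): no bracket -> illegal
(2,1): no bracket -> illegal
(2,4): no bracket -> illegal
(2,6): no bracket -> illegal
(3,0): no bracket -> illegal
(3,2): flips 1 -> legal
(3,5): no bracket -> illegal
(3,6): no bracket -> illegal
(4,0): no bracket -> illegal
(4,1): no bracket -> illegal
(4,2): flips 1 -> legal
(5,2): flips 1 -> legal
(5,4): no bracket -> illegal
B mobility = 7
-- W to move --
(2,4): no bracket -> illegal
(3,5): flips 1 -> legal
(3,6): no bracket -> illegal
(4,2): no bracket -> illegal
(4,6): flips 2 -> legal
(5,1): no bracket -> illegal
(5,2): no bracket -> illegal
(5,4): no bracket -> illegal
(5,5): flips 1 -> legal
(5,6): flips 2 -> legal
(6,1): no bracket -> illegal
(6,3): flips 1 -> legal
(6,4): no bracket -> illegal
(7,1): no bracket -> illegal
(7,2): no bracket -> illegal
(7,3): no bracket -> illegal
W mobility = 5

Answer: B=7 W=5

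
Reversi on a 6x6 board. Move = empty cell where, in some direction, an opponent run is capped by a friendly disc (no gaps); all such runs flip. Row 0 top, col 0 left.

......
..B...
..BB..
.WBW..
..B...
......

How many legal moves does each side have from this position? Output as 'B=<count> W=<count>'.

Answer: B=7 W=4

Derivation:
-- B to move --
(2,0): flips 1 -> legal
(2,1): no bracket -> illegal
(2,4): flips 1 -> legal
(3,0): flips 1 -> legal
(3,4): flips 1 -> legal
(4,0): flips 1 -> legal
(4,1): no bracket -> illegal
(4,3): flips 1 -> legal
(4,4): flips 1 -> legal
B mobility = 7
-- W to move --
(0,1): no bracket -> illegal
(0,2): no bracket -> illegal
(0,3): no bracket -> illegal
(1,1): flips 1 -> legal
(1,3): flips 2 -> legal
(1,4): no bracket -> illegal
(2,1): no bracket -> illegal
(2,4): no bracket -> illegal
(3,4): no bracket -> illegal
(4,1): no bracket -> illegal
(4,3): no bracket -> illegal
(5,1): flips 1 -> legal
(5,2): no bracket -> illegal
(5,3): flips 1 -> legal
W mobility = 4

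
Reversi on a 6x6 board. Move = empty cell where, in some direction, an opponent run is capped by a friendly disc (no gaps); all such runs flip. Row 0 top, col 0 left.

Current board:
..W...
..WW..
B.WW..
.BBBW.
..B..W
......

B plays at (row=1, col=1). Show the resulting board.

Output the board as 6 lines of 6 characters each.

Place B at (1,1); scan 8 dirs for brackets.
Dir NW: first cell '.' (not opp) -> no flip
Dir N: first cell '.' (not opp) -> no flip
Dir NE: opp run (0,2), next=edge -> no flip
Dir W: first cell '.' (not opp) -> no flip
Dir E: opp run (1,2) (1,3), next='.' -> no flip
Dir SW: first cell 'B' (not opp) -> no flip
Dir S: first cell '.' (not opp) -> no flip
Dir SE: opp run (2,2) capped by B -> flip
All flips: (2,2)

Answer: ..W...
.BWW..
B.BW..
.BBBW.
..B..W
......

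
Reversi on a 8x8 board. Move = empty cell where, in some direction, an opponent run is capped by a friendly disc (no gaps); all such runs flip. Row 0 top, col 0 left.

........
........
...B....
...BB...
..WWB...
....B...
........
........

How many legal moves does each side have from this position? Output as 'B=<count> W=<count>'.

Answer: B=5 W=5

Derivation:
-- B to move --
(3,1): no bracket -> illegal
(3,2): flips 1 -> legal
(4,1): flips 2 -> legal
(5,1): flips 1 -> legal
(5,2): flips 1 -> legal
(5,3): flips 1 -> legal
B mobility = 5
-- W to move --
(1,2): no bracket -> illegal
(1,3): flips 2 -> legal
(1,4): no bracket -> illegal
(2,2): no bracket -> illegal
(2,4): flips 1 -> legal
(2,5): flips 1 -> legal
(3,2): no bracket -> illegal
(3,5): no bracket -> illegal
(4,5): flips 1 -> legal
(5,3): no bracket -> illegal
(5,5): no bracket -> illegal
(6,3): no bracket -> illegal
(6,4): no bracket -> illegal
(6,5): flips 1 -> legal
W mobility = 5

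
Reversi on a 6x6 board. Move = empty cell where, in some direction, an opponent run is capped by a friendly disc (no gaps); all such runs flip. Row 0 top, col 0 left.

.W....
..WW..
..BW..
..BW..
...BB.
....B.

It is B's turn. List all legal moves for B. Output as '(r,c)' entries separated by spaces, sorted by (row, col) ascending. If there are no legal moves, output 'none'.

Answer: (0,2) (0,3) (0,4) (1,4) (2,4) (3,4)

Derivation:
(0,0): no bracket -> illegal
(0,2): flips 1 -> legal
(0,3): flips 3 -> legal
(0,4): flips 1 -> legal
(1,0): no bracket -> illegal
(1,1): no bracket -> illegal
(1,4): flips 1 -> legal
(2,1): no bracket -> illegal
(2,4): flips 1 -> legal
(3,4): flips 1 -> legal
(4,2): no bracket -> illegal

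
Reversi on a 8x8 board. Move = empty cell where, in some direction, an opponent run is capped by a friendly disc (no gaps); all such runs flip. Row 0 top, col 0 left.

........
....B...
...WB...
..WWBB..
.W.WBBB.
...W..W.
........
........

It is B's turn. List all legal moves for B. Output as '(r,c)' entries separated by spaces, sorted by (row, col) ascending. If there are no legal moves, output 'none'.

(1,2): flips 1 -> legal
(1,3): no bracket -> illegal
(2,1): no bracket -> illegal
(2,2): flips 2 -> legal
(3,0): no bracket -> illegal
(3,1): flips 2 -> legal
(4,0): no bracket -> illegal
(4,2): flips 2 -> legal
(4,7): no bracket -> illegal
(5,0): flips 3 -> legal
(5,1): no bracket -> illegal
(5,2): flips 1 -> legal
(5,4): no bracket -> illegal
(5,5): no bracket -> illegal
(5,7): no bracket -> illegal
(6,2): flips 1 -> legal
(6,3): no bracket -> illegal
(6,4): no bracket -> illegal
(6,5): no bracket -> illegal
(6,6): flips 1 -> legal
(6,7): flips 1 -> legal

Answer: (1,2) (2,2) (3,1) (4,2) (5,0) (5,2) (6,2) (6,6) (6,7)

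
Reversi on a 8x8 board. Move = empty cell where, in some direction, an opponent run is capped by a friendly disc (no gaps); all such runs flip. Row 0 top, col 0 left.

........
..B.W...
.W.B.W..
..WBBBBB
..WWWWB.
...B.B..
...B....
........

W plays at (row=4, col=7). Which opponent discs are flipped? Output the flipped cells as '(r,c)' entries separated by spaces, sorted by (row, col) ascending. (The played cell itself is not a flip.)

Dir NW: opp run (3,6) capped by W -> flip
Dir N: opp run (3,7), next='.' -> no flip
Dir NE: edge -> no flip
Dir W: opp run (4,6) capped by W -> flip
Dir E: edge -> no flip
Dir SW: first cell '.' (not opp) -> no flip
Dir S: first cell '.' (not opp) -> no flip
Dir SE: edge -> no flip

Answer: (3,6) (4,6)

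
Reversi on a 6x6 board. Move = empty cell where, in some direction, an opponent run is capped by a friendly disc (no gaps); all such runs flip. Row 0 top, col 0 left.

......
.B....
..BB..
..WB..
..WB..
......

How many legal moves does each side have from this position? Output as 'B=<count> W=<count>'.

Answer: B=5 W=6

Derivation:
-- B to move --
(2,1): flips 1 -> legal
(3,1): flips 1 -> legal
(4,1): flips 2 -> legal
(5,1): flips 1 -> legal
(5,2): flips 2 -> legal
(5,3): no bracket -> illegal
B mobility = 5
-- W to move --
(0,0): no bracket -> illegal
(0,1): no bracket -> illegal
(0,2): no bracket -> illegal
(1,0): no bracket -> illegal
(1,2): flips 1 -> legal
(1,3): no bracket -> illegal
(1,4): flips 1 -> legal
(2,0): no bracket -> illegal
(2,1): no bracket -> illegal
(2,4): flips 1 -> legal
(3,1): no bracket -> illegal
(3,4): flips 1 -> legal
(4,4): flips 1 -> legal
(5,2): no bracket -> illegal
(5,3): no bracket -> illegal
(5,4): flips 1 -> legal
W mobility = 6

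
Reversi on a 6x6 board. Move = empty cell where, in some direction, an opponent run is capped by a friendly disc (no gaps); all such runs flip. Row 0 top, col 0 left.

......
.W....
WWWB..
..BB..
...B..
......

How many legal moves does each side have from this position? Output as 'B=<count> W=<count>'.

Answer: B=3 W=4

Derivation:
-- B to move --
(0,0): flips 2 -> legal
(0,1): no bracket -> illegal
(0,2): no bracket -> illegal
(1,0): flips 1 -> legal
(1,2): flips 1 -> legal
(1,3): no bracket -> illegal
(3,0): no bracket -> illegal
(3,1): no bracket -> illegal
B mobility = 3
-- W to move --
(1,2): no bracket -> illegal
(1,3): no bracket -> illegal
(1,4): no bracket -> illegal
(2,4): flips 1 -> legal
(3,1): no bracket -> illegal
(3,4): no bracket -> illegal
(4,1): no bracket -> illegal
(4,2): flips 1 -> legal
(4,4): flips 1 -> legal
(5,2): no bracket -> illegal
(5,3): no bracket -> illegal
(5,4): flips 2 -> legal
W mobility = 4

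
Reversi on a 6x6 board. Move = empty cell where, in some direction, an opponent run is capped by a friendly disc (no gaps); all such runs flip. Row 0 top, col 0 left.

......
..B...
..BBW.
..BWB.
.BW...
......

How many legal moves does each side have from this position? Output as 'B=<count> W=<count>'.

Answer: B=5 W=8

Derivation:
-- B to move --
(1,3): no bracket -> illegal
(1,4): flips 1 -> legal
(1,5): no bracket -> illegal
(2,5): flips 1 -> legal
(3,1): no bracket -> illegal
(3,5): no bracket -> illegal
(4,3): flips 2 -> legal
(4,4): flips 1 -> legal
(5,1): no bracket -> illegal
(5,2): flips 1 -> legal
(5,3): no bracket -> illegal
B mobility = 5
-- W to move --
(0,1): no bracket -> illegal
(0,2): flips 3 -> legal
(0,3): no bracket -> illegal
(1,1): flips 1 -> legal
(1,3): flips 1 -> legal
(1,4): no bracket -> illegal
(2,1): flips 2 -> legal
(2,5): no bracket -> illegal
(3,0): no bracket -> illegal
(3,1): flips 1 -> legal
(3,5): flips 1 -> legal
(4,0): flips 1 -> legal
(4,3): no bracket -> illegal
(4,4): flips 1 -> legal
(4,5): no bracket -> illegal
(5,0): no bracket -> illegal
(5,1): no bracket -> illegal
(5,2): no bracket -> illegal
W mobility = 8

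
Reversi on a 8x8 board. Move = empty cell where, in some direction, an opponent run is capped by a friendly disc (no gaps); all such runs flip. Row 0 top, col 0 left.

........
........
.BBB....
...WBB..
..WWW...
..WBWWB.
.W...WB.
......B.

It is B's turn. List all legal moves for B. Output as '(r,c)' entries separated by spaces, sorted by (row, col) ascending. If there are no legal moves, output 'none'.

(2,4): no bracket -> illegal
(3,1): flips 1 -> legal
(3,2): flips 4 -> legal
(4,1): no bracket -> illegal
(4,5): no bracket -> illegal
(4,6): no bracket -> illegal
(5,0): no bracket -> illegal
(5,1): flips 1 -> legal
(6,0): no bracket -> illegal
(6,2): no bracket -> illegal
(6,3): no bracket -> illegal
(6,4): flips 3 -> legal
(7,0): flips 3 -> legal
(7,1): no bracket -> illegal
(7,2): no bracket -> illegal
(7,4): flips 1 -> legal
(7,5): no bracket -> illegal

Answer: (3,1) (3,2) (5,1) (6,4) (7,0) (7,4)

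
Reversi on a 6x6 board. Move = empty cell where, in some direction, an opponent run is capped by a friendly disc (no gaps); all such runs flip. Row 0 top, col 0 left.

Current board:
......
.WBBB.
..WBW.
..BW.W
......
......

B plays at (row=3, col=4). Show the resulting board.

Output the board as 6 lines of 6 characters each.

Place B at (3,4); scan 8 dirs for brackets.
Dir NW: first cell 'B' (not opp) -> no flip
Dir N: opp run (2,4) capped by B -> flip
Dir NE: first cell '.' (not opp) -> no flip
Dir W: opp run (3,3) capped by B -> flip
Dir E: opp run (3,5), next=edge -> no flip
Dir SW: first cell '.' (not opp) -> no flip
Dir S: first cell '.' (not opp) -> no flip
Dir SE: first cell '.' (not opp) -> no flip
All flips: (2,4) (3,3)

Answer: ......
.WBBB.
..WBB.
..BBBW
......
......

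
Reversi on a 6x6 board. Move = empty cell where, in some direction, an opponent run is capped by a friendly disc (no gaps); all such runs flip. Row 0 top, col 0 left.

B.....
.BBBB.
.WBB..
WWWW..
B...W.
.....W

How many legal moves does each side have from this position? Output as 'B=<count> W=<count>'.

-- B to move --
(1,0): no bracket -> illegal
(2,0): flips 2 -> legal
(2,4): no bracket -> illegal
(3,4): no bracket -> illegal
(3,5): no bracket -> illegal
(4,1): flips 3 -> legal
(4,2): flips 1 -> legal
(4,3): flips 1 -> legal
(4,5): no bracket -> illegal
(5,3): no bracket -> illegal
(5,4): no bracket -> illegal
B mobility = 4
-- W to move --
(0,1): flips 1 -> legal
(0,2): flips 2 -> legal
(0,3): flips 3 -> legal
(0,4): flips 2 -> legal
(0,5): flips 2 -> legal
(1,0): no bracket -> illegal
(1,5): no bracket -> illegal
(2,0): no bracket -> illegal
(2,4): flips 2 -> legal
(2,5): no bracket -> illegal
(3,4): no bracket -> illegal
(4,1): no bracket -> illegal
(5,0): flips 1 -> legal
(5,1): no bracket -> illegal
W mobility = 7

Answer: B=4 W=7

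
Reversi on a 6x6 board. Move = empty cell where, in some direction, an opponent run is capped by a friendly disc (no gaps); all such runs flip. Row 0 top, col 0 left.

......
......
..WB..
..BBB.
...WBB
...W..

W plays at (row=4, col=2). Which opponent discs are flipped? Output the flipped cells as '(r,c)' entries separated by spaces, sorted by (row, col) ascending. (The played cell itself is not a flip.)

Answer: (3,2)

Derivation:
Dir NW: first cell '.' (not opp) -> no flip
Dir N: opp run (3,2) capped by W -> flip
Dir NE: opp run (3,3), next='.' -> no flip
Dir W: first cell '.' (not opp) -> no flip
Dir E: first cell 'W' (not opp) -> no flip
Dir SW: first cell '.' (not opp) -> no flip
Dir S: first cell '.' (not opp) -> no flip
Dir SE: first cell 'W' (not opp) -> no flip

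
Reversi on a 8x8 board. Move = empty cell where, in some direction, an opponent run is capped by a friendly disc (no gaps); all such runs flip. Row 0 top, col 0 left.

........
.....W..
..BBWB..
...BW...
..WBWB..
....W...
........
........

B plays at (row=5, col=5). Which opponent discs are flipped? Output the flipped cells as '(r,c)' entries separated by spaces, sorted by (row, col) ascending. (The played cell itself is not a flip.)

Answer: (4,4)

Derivation:
Dir NW: opp run (4,4) capped by B -> flip
Dir N: first cell 'B' (not opp) -> no flip
Dir NE: first cell '.' (not opp) -> no flip
Dir W: opp run (5,4), next='.' -> no flip
Dir E: first cell '.' (not opp) -> no flip
Dir SW: first cell '.' (not opp) -> no flip
Dir S: first cell '.' (not opp) -> no flip
Dir SE: first cell '.' (not opp) -> no flip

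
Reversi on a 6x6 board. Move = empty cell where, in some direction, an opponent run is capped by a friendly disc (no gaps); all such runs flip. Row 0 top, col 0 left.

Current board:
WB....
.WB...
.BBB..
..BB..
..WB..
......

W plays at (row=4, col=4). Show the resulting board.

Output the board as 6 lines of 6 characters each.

Answer: WB....
.WB...
.BWB..
..BW..
..WWW.
......

Derivation:
Place W at (4,4); scan 8 dirs for brackets.
Dir NW: opp run (3,3) (2,2) capped by W -> flip
Dir N: first cell '.' (not opp) -> no flip
Dir NE: first cell '.' (not opp) -> no flip
Dir W: opp run (4,3) capped by W -> flip
Dir E: first cell '.' (not opp) -> no flip
Dir SW: first cell '.' (not opp) -> no flip
Dir S: first cell '.' (not opp) -> no flip
Dir SE: first cell '.' (not opp) -> no flip
All flips: (2,2) (3,3) (4,3)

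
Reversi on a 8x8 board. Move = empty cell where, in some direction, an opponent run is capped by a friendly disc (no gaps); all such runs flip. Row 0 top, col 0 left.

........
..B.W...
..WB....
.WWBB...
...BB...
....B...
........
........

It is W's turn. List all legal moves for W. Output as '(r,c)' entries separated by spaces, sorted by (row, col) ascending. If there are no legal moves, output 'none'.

(0,1): no bracket -> illegal
(0,2): flips 1 -> legal
(0,3): no bracket -> illegal
(1,1): no bracket -> illegal
(1,3): no bracket -> illegal
(2,1): no bracket -> illegal
(2,4): flips 1 -> legal
(2,5): no bracket -> illegal
(3,5): flips 2 -> legal
(4,2): no bracket -> illegal
(4,5): no bracket -> illegal
(5,2): no bracket -> illegal
(5,3): no bracket -> illegal
(5,5): flips 2 -> legal
(6,3): no bracket -> illegal
(6,4): no bracket -> illegal
(6,5): flips 2 -> legal

Answer: (0,2) (2,4) (3,5) (5,5) (6,5)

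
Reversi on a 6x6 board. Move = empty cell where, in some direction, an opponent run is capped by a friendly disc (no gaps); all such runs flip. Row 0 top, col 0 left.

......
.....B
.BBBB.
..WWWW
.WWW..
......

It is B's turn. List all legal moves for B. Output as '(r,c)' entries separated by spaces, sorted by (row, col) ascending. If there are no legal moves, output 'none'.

Answer: (4,4) (4,5) (5,0) (5,1) (5,2) (5,3) (5,4)

Derivation:
(2,5): no bracket -> illegal
(3,0): no bracket -> illegal
(3,1): no bracket -> illegal
(4,0): no bracket -> illegal
(4,4): flips 2 -> legal
(4,5): flips 1 -> legal
(5,0): flips 2 -> legal
(5,1): flips 2 -> legal
(5,2): flips 2 -> legal
(5,3): flips 2 -> legal
(5,4): flips 2 -> legal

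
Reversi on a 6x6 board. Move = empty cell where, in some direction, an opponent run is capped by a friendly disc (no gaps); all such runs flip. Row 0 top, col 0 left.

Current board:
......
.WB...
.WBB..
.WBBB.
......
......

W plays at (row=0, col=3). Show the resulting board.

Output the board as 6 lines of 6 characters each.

Answer: ...W..
.WW...
.WBB..
.WBBB.
......
......

Derivation:
Place W at (0,3); scan 8 dirs for brackets.
Dir NW: edge -> no flip
Dir N: edge -> no flip
Dir NE: edge -> no flip
Dir W: first cell '.' (not opp) -> no flip
Dir E: first cell '.' (not opp) -> no flip
Dir SW: opp run (1,2) capped by W -> flip
Dir S: first cell '.' (not opp) -> no flip
Dir SE: first cell '.' (not opp) -> no flip
All flips: (1,2)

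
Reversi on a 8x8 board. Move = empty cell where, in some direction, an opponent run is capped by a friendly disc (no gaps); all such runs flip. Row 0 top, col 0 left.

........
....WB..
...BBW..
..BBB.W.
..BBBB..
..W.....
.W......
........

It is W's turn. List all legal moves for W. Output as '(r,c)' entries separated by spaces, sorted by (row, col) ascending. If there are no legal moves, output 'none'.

(0,4): no bracket -> illegal
(0,5): flips 1 -> legal
(0,6): no bracket -> illegal
(1,2): no bracket -> illegal
(1,3): no bracket -> illegal
(1,6): flips 1 -> legal
(2,1): no bracket -> illegal
(2,2): flips 4 -> legal
(2,6): no bracket -> illegal
(3,1): no bracket -> illegal
(3,5): no bracket -> illegal
(4,1): flips 2 -> legal
(4,6): no bracket -> illegal
(5,1): no bracket -> illegal
(5,3): no bracket -> illegal
(5,4): flips 4 -> legal
(5,5): no bracket -> illegal
(5,6): no bracket -> illegal

Answer: (0,5) (1,6) (2,2) (4,1) (5,4)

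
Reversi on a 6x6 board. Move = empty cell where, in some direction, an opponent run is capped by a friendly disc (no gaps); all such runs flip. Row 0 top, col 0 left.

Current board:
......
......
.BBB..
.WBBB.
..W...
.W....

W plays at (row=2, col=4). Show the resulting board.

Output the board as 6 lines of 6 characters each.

Place W at (2,4); scan 8 dirs for brackets.
Dir NW: first cell '.' (not opp) -> no flip
Dir N: first cell '.' (not opp) -> no flip
Dir NE: first cell '.' (not opp) -> no flip
Dir W: opp run (2,3) (2,2) (2,1), next='.' -> no flip
Dir E: first cell '.' (not opp) -> no flip
Dir SW: opp run (3,3) capped by W -> flip
Dir S: opp run (3,4), next='.' -> no flip
Dir SE: first cell '.' (not opp) -> no flip
All flips: (3,3)

Answer: ......
......
.BBBW.
.WBWB.
..W...
.W....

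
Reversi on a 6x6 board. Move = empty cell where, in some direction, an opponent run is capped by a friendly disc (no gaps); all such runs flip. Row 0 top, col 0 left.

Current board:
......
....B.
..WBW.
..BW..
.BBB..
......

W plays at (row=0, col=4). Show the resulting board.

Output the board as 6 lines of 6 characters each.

Place W at (0,4); scan 8 dirs for brackets.
Dir NW: edge -> no flip
Dir N: edge -> no flip
Dir NE: edge -> no flip
Dir W: first cell '.' (not opp) -> no flip
Dir E: first cell '.' (not opp) -> no flip
Dir SW: first cell '.' (not opp) -> no flip
Dir S: opp run (1,4) capped by W -> flip
Dir SE: first cell '.' (not opp) -> no flip
All flips: (1,4)

Answer: ....W.
....W.
..WBW.
..BW..
.BBB..
......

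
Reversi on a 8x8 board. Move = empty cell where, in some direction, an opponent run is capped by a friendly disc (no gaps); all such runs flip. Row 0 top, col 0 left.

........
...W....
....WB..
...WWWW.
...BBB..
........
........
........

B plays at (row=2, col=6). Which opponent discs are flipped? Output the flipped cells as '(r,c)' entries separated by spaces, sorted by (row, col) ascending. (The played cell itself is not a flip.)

Dir NW: first cell '.' (not opp) -> no flip
Dir N: first cell '.' (not opp) -> no flip
Dir NE: first cell '.' (not opp) -> no flip
Dir W: first cell 'B' (not opp) -> no flip
Dir E: first cell '.' (not opp) -> no flip
Dir SW: opp run (3,5) capped by B -> flip
Dir S: opp run (3,6), next='.' -> no flip
Dir SE: first cell '.' (not opp) -> no flip

Answer: (3,5)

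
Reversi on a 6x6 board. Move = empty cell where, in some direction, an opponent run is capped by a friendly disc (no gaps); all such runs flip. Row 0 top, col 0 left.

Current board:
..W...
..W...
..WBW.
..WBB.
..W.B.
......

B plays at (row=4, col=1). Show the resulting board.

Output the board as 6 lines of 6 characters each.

Place B at (4,1); scan 8 dirs for brackets.
Dir NW: first cell '.' (not opp) -> no flip
Dir N: first cell '.' (not opp) -> no flip
Dir NE: opp run (3,2) capped by B -> flip
Dir W: first cell '.' (not opp) -> no flip
Dir E: opp run (4,2), next='.' -> no flip
Dir SW: first cell '.' (not opp) -> no flip
Dir S: first cell '.' (not opp) -> no flip
Dir SE: first cell '.' (not opp) -> no flip
All flips: (3,2)

Answer: ..W...
..W...
..WBW.
..BBB.
.BW.B.
......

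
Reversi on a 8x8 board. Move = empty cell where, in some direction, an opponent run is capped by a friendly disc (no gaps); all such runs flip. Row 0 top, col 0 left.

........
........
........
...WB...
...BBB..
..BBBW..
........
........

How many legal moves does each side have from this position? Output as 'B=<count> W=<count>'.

-- B to move --
(2,2): flips 1 -> legal
(2,3): flips 1 -> legal
(2,4): no bracket -> illegal
(3,2): flips 1 -> legal
(4,2): no bracket -> illegal
(4,6): no bracket -> illegal
(5,6): flips 1 -> legal
(6,4): no bracket -> illegal
(6,5): flips 1 -> legal
(6,6): flips 1 -> legal
B mobility = 6
-- W to move --
(2,3): no bracket -> illegal
(2,4): no bracket -> illegal
(2,5): no bracket -> illegal
(3,2): no bracket -> illegal
(3,5): flips 2 -> legal
(3,6): no bracket -> illegal
(4,1): no bracket -> illegal
(4,2): no bracket -> illegal
(4,6): no bracket -> illegal
(5,1): flips 3 -> legal
(5,6): no bracket -> illegal
(6,1): no bracket -> illegal
(6,2): no bracket -> illegal
(6,3): flips 2 -> legal
(6,4): no bracket -> illegal
(6,5): no bracket -> illegal
W mobility = 3

Answer: B=6 W=3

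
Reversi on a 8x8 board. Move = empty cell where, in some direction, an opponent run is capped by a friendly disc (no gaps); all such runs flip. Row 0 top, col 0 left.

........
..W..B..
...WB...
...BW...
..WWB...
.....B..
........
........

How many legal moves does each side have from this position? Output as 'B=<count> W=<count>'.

Answer: B=6 W=6

Derivation:
-- B to move --
(0,1): no bracket -> illegal
(0,2): no bracket -> illegal
(0,3): no bracket -> illegal
(1,1): no bracket -> illegal
(1,3): flips 1 -> legal
(1,4): no bracket -> illegal
(2,1): no bracket -> illegal
(2,2): flips 1 -> legal
(2,5): no bracket -> illegal
(3,1): no bracket -> illegal
(3,2): no bracket -> illegal
(3,5): flips 1 -> legal
(4,1): flips 2 -> legal
(4,5): no bracket -> illegal
(5,1): flips 1 -> legal
(5,2): no bracket -> illegal
(5,3): flips 1 -> legal
(5,4): no bracket -> illegal
B mobility = 6
-- W to move --
(0,4): no bracket -> illegal
(0,5): no bracket -> illegal
(0,6): flips 3 -> legal
(1,3): no bracket -> illegal
(1,4): flips 1 -> legal
(1,6): no bracket -> illegal
(2,2): no bracket -> illegal
(2,5): flips 1 -> legal
(2,6): no bracket -> illegal
(3,2): flips 1 -> legal
(3,5): no bracket -> illegal
(4,5): flips 1 -> legal
(4,6): no bracket -> illegal
(5,3): no bracket -> illegal
(5,4): flips 1 -> legal
(5,6): no bracket -> illegal
(6,4): no bracket -> illegal
(6,5): no bracket -> illegal
(6,6): no bracket -> illegal
W mobility = 6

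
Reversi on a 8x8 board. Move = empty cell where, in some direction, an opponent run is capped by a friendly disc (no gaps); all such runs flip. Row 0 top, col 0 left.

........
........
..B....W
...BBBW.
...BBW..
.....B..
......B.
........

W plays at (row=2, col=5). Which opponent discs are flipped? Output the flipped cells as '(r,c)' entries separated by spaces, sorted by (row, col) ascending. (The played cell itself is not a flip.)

Answer: (3,5)

Derivation:
Dir NW: first cell '.' (not opp) -> no flip
Dir N: first cell '.' (not opp) -> no flip
Dir NE: first cell '.' (not opp) -> no flip
Dir W: first cell '.' (not opp) -> no flip
Dir E: first cell '.' (not opp) -> no flip
Dir SW: opp run (3,4) (4,3), next='.' -> no flip
Dir S: opp run (3,5) capped by W -> flip
Dir SE: first cell 'W' (not opp) -> no flip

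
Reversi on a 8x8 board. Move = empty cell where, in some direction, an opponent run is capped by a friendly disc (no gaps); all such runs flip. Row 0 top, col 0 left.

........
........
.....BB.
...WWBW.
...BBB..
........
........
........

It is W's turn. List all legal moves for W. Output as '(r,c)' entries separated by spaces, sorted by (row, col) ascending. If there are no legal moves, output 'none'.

(1,4): flips 1 -> legal
(1,5): no bracket -> illegal
(1,6): flips 2 -> legal
(1,7): no bracket -> illegal
(2,4): no bracket -> illegal
(2,7): no bracket -> illegal
(3,2): no bracket -> illegal
(3,7): no bracket -> illegal
(4,2): no bracket -> illegal
(4,6): no bracket -> illegal
(5,2): flips 1 -> legal
(5,3): flips 1 -> legal
(5,4): flips 2 -> legal
(5,5): flips 1 -> legal
(5,6): flips 1 -> legal

Answer: (1,4) (1,6) (5,2) (5,3) (5,4) (5,5) (5,6)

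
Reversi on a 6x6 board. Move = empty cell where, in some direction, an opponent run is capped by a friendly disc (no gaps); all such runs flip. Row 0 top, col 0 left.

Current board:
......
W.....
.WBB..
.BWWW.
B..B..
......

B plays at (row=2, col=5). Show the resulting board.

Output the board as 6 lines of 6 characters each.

Place B at (2,5); scan 8 dirs for brackets.
Dir NW: first cell '.' (not opp) -> no flip
Dir N: first cell '.' (not opp) -> no flip
Dir NE: edge -> no flip
Dir W: first cell '.' (not opp) -> no flip
Dir E: edge -> no flip
Dir SW: opp run (3,4) capped by B -> flip
Dir S: first cell '.' (not opp) -> no flip
Dir SE: edge -> no flip
All flips: (3,4)

Answer: ......
W.....
.WBB.B
.BWWB.
B..B..
......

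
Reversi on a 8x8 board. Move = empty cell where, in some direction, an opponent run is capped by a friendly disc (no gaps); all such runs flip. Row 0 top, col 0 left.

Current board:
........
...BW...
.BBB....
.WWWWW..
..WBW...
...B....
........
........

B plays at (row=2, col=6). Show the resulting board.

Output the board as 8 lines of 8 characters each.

Answer: ........
...BW...
.BBB..B.
.WWWWB..
..WBB...
...B....
........
........

Derivation:
Place B at (2,6); scan 8 dirs for brackets.
Dir NW: first cell '.' (not opp) -> no flip
Dir N: first cell '.' (not opp) -> no flip
Dir NE: first cell '.' (not opp) -> no flip
Dir W: first cell '.' (not opp) -> no flip
Dir E: first cell '.' (not opp) -> no flip
Dir SW: opp run (3,5) (4,4) capped by B -> flip
Dir S: first cell '.' (not opp) -> no flip
Dir SE: first cell '.' (not opp) -> no flip
All flips: (3,5) (4,4)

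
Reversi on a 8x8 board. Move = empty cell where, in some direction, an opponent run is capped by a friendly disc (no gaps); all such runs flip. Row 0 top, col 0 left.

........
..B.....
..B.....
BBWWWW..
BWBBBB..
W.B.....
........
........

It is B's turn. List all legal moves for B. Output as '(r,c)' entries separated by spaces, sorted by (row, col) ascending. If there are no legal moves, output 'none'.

Answer: (2,1) (2,3) (2,4) (2,5) (2,6) (3,6) (5,1) (6,0)

Derivation:
(2,1): flips 1 -> legal
(2,3): flips 2 -> legal
(2,4): flips 2 -> legal
(2,5): flips 2 -> legal
(2,6): flips 1 -> legal
(3,6): flips 4 -> legal
(4,6): no bracket -> illegal
(5,1): flips 1 -> legal
(6,0): flips 1 -> legal
(6,1): no bracket -> illegal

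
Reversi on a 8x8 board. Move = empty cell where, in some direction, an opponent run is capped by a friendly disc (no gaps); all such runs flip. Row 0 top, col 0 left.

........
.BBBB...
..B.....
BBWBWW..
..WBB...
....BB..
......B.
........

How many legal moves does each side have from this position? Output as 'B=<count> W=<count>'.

-- B to move --
(2,1): flips 1 -> legal
(2,3): no bracket -> illegal
(2,4): flips 1 -> legal
(2,5): flips 1 -> legal
(2,6): flips 1 -> legal
(3,6): flips 2 -> legal
(4,1): flips 1 -> legal
(4,5): no bracket -> illegal
(4,6): no bracket -> illegal
(5,1): flips 1 -> legal
(5,2): flips 2 -> legal
(5,3): flips 1 -> legal
B mobility = 9
-- W to move --
(0,0): no bracket -> illegal
(0,1): no bracket -> illegal
(0,2): flips 2 -> legal
(0,3): no bracket -> illegal
(0,4): no bracket -> illegal
(0,5): no bracket -> illegal
(1,0): no bracket -> illegal
(1,5): no bracket -> illegal
(2,0): flips 1 -> legal
(2,1): no bracket -> illegal
(2,3): no bracket -> illegal
(2,4): flips 1 -> legal
(2,5): no bracket -> illegal
(4,0): no bracket -> illegal
(4,1): no bracket -> illegal
(4,5): flips 2 -> legal
(4,6): no bracket -> illegal
(5,2): flips 1 -> legal
(5,3): flips 1 -> legal
(5,6): no bracket -> illegal
(5,7): no bracket -> illegal
(6,3): no bracket -> illegal
(6,4): flips 2 -> legal
(6,5): flips 2 -> legal
(6,7): no bracket -> illegal
(7,5): no bracket -> illegal
(7,6): no bracket -> illegal
(7,7): no bracket -> illegal
W mobility = 8

Answer: B=9 W=8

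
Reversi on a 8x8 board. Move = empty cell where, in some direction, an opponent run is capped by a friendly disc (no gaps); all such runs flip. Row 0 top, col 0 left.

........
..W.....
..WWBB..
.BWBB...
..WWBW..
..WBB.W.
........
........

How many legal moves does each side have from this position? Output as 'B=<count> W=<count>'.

Answer: B=10 W=11

Derivation:
-- B to move --
(0,1): flips 2 -> legal
(0,2): no bracket -> illegal
(0,3): no bracket -> illegal
(1,1): flips 1 -> legal
(1,3): flips 2 -> legal
(1,4): no bracket -> illegal
(2,1): flips 4 -> legal
(3,5): no bracket -> illegal
(3,6): flips 1 -> legal
(4,1): flips 2 -> legal
(4,6): flips 1 -> legal
(4,7): no bracket -> illegal
(5,1): flips 2 -> legal
(5,5): no bracket -> illegal
(5,7): no bracket -> illegal
(6,1): flips 2 -> legal
(6,2): no bracket -> illegal
(6,3): no bracket -> illegal
(6,5): no bracket -> illegal
(6,6): no bracket -> illegal
(6,7): flips 2 -> legal
B mobility = 10
-- W to move --
(1,3): no bracket -> illegal
(1,4): no bracket -> illegal
(1,5): flips 2 -> legal
(1,6): flips 2 -> legal
(2,0): flips 1 -> legal
(2,1): no bracket -> illegal
(2,6): flips 2 -> legal
(3,0): flips 1 -> legal
(3,5): flips 2 -> legal
(3,6): no bracket -> illegal
(4,0): flips 1 -> legal
(4,1): no bracket -> illegal
(5,5): flips 4 -> legal
(6,2): no bracket -> illegal
(6,3): flips 2 -> legal
(6,4): flips 1 -> legal
(6,5): flips 1 -> legal
W mobility = 11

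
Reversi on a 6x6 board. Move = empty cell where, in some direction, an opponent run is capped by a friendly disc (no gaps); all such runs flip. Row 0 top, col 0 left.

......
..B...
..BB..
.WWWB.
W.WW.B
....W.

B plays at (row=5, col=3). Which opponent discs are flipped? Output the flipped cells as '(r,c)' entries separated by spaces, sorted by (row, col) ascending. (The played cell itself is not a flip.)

Answer: (3,3) (4,3)

Derivation:
Dir NW: opp run (4,2) (3,1), next='.' -> no flip
Dir N: opp run (4,3) (3,3) capped by B -> flip
Dir NE: first cell '.' (not opp) -> no flip
Dir W: first cell '.' (not opp) -> no flip
Dir E: opp run (5,4), next='.' -> no flip
Dir SW: edge -> no flip
Dir S: edge -> no flip
Dir SE: edge -> no flip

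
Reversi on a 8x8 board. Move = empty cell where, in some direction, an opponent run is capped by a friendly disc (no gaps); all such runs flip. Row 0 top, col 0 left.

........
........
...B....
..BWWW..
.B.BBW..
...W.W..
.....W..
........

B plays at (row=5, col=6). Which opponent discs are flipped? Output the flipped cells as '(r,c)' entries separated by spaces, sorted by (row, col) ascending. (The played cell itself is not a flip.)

Dir NW: opp run (4,5) (3,4) capped by B -> flip
Dir N: first cell '.' (not opp) -> no flip
Dir NE: first cell '.' (not opp) -> no flip
Dir W: opp run (5,5), next='.' -> no flip
Dir E: first cell '.' (not opp) -> no flip
Dir SW: opp run (6,5), next='.' -> no flip
Dir S: first cell '.' (not opp) -> no flip
Dir SE: first cell '.' (not opp) -> no flip

Answer: (3,4) (4,5)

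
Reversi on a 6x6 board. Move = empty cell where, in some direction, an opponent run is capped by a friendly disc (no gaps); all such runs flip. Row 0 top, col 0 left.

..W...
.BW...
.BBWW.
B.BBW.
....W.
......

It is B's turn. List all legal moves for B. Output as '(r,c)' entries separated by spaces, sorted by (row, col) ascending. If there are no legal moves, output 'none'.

(0,1): no bracket -> illegal
(0,3): flips 1 -> legal
(1,3): flips 2 -> legal
(1,4): flips 1 -> legal
(1,5): flips 1 -> legal
(2,5): flips 2 -> legal
(3,5): flips 1 -> legal
(4,3): no bracket -> illegal
(4,5): no bracket -> illegal
(5,3): no bracket -> illegal
(5,4): no bracket -> illegal
(5,5): flips 1 -> legal

Answer: (0,3) (1,3) (1,4) (1,5) (2,5) (3,5) (5,5)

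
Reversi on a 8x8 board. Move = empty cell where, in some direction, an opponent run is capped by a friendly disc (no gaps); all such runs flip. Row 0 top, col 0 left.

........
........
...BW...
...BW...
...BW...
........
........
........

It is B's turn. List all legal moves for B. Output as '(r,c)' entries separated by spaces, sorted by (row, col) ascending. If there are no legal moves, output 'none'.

Answer: (1,5) (2,5) (3,5) (4,5) (5,5)

Derivation:
(1,3): no bracket -> illegal
(1,4): no bracket -> illegal
(1,5): flips 1 -> legal
(2,5): flips 2 -> legal
(3,5): flips 1 -> legal
(4,5): flips 2 -> legal
(5,3): no bracket -> illegal
(5,4): no bracket -> illegal
(5,5): flips 1 -> legal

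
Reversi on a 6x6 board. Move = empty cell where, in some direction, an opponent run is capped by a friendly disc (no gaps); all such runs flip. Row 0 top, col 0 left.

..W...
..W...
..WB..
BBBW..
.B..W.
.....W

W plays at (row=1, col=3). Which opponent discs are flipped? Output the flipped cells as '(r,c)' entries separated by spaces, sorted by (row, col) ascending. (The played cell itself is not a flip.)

Answer: (2,3)

Derivation:
Dir NW: first cell 'W' (not opp) -> no flip
Dir N: first cell '.' (not opp) -> no flip
Dir NE: first cell '.' (not opp) -> no flip
Dir W: first cell 'W' (not opp) -> no flip
Dir E: first cell '.' (not opp) -> no flip
Dir SW: first cell 'W' (not opp) -> no flip
Dir S: opp run (2,3) capped by W -> flip
Dir SE: first cell '.' (not opp) -> no flip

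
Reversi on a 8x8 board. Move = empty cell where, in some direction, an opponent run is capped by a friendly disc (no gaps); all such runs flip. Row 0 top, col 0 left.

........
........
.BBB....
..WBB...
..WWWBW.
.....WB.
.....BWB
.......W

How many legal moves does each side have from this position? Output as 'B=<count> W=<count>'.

-- B to move --
(3,1): flips 1 -> legal
(3,5): no bracket -> illegal
(3,6): flips 1 -> legal
(3,7): no bracket -> illegal
(4,1): flips 4 -> legal
(4,7): flips 1 -> legal
(5,1): flips 1 -> legal
(5,2): flips 3 -> legal
(5,3): flips 1 -> legal
(5,4): flips 4 -> legal
(5,7): no bracket -> illegal
(6,4): no bracket -> illegal
(7,5): no bracket -> illegal
(7,6): flips 1 -> legal
B mobility = 9
-- W to move --
(1,0): flips 1 -> legal
(1,1): flips 2 -> legal
(1,2): flips 1 -> legal
(1,3): flips 2 -> legal
(1,4): flips 1 -> legal
(2,0): no bracket -> illegal
(2,4): flips 2 -> legal
(2,5): flips 1 -> legal
(3,0): no bracket -> illegal
(3,1): no bracket -> illegal
(3,5): flips 3 -> legal
(3,6): no bracket -> illegal
(4,7): no bracket -> illegal
(5,4): no bracket -> illegal
(5,7): flips 2 -> legal
(6,4): flips 1 -> legal
(7,4): no bracket -> illegal
(7,5): flips 1 -> legal
(7,6): no bracket -> illegal
W mobility = 11

Answer: B=9 W=11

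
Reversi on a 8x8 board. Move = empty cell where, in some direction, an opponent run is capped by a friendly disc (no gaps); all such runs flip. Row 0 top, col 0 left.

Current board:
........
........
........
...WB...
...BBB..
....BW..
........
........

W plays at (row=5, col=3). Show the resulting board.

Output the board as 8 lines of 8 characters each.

Answer: ........
........
........
...WB...
...WBB..
...WWW..
........
........

Derivation:
Place W at (5,3); scan 8 dirs for brackets.
Dir NW: first cell '.' (not opp) -> no flip
Dir N: opp run (4,3) capped by W -> flip
Dir NE: opp run (4,4), next='.' -> no flip
Dir W: first cell '.' (not opp) -> no flip
Dir E: opp run (5,4) capped by W -> flip
Dir SW: first cell '.' (not opp) -> no flip
Dir S: first cell '.' (not opp) -> no flip
Dir SE: first cell '.' (not opp) -> no flip
All flips: (4,3) (5,4)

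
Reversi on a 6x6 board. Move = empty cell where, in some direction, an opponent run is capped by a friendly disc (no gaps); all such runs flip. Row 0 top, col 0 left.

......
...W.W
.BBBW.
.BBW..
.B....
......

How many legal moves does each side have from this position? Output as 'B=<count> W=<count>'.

Answer: B=6 W=4

Derivation:
-- B to move --
(0,2): no bracket -> illegal
(0,3): flips 1 -> legal
(0,4): flips 1 -> legal
(0,5): no bracket -> illegal
(1,2): no bracket -> illegal
(1,4): no bracket -> illegal
(2,5): flips 1 -> legal
(3,4): flips 1 -> legal
(3,5): no bracket -> illegal
(4,2): no bracket -> illegal
(4,3): flips 1 -> legal
(4,4): flips 1 -> legal
B mobility = 6
-- W to move --
(1,0): no bracket -> illegal
(1,1): flips 1 -> legal
(1,2): no bracket -> illegal
(1,4): no bracket -> illegal
(2,0): flips 3 -> legal
(3,0): flips 2 -> legal
(3,4): no bracket -> illegal
(4,0): flips 2 -> legal
(4,2): no bracket -> illegal
(4,3): no bracket -> illegal
(5,0): no bracket -> illegal
(5,1): no bracket -> illegal
(5,2): no bracket -> illegal
W mobility = 4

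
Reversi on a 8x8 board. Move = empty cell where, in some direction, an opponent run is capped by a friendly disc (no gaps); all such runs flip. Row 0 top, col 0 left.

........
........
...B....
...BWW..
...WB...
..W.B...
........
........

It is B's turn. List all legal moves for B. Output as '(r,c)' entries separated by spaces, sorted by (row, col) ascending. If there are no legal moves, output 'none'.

Answer: (2,4) (2,6) (3,2) (3,6) (4,2) (4,5) (5,3)

Derivation:
(2,4): flips 1 -> legal
(2,5): no bracket -> illegal
(2,6): flips 1 -> legal
(3,2): flips 1 -> legal
(3,6): flips 2 -> legal
(4,1): no bracket -> illegal
(4,2): flips 1 -> legal
(4,5): flips 1 -> legal
(4,6): no bracket -> illegal
(5,1): no bracket -> illegal
(5,3): flips 1 -> legal
(6,1): no bracket -> illegal
(6,2): no bracket -> illegal
(6,3): no bracket -> illegal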